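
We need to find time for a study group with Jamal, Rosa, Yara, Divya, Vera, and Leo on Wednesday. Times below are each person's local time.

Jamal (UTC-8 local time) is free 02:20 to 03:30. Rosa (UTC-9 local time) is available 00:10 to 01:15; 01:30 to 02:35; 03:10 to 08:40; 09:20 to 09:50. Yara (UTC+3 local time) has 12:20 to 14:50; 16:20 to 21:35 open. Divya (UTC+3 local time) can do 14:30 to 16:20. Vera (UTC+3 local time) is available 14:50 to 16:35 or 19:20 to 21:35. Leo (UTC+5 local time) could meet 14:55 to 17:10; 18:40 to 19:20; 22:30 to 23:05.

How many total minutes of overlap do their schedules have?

0

Jamal in UTC: 10:20-11:30 (add 8h to convert from UTC-8).
Rosa in UTC: 09:10-10:15, 10:30-11:35, 12:10-17:40, 18:20-18:50 (add 9h to convert from UTC-9).
Yara in UTC: 09:20-11:50, 13:20-18:35 (subtract 3h to convert from UTC+3).
Divya in UTC: 11:30-13:20 (subtract 3h to convert from UTC+3).
Vera in UTC: 11:50-13:35, 16:20-18:35 (subtract 3h to convert from UTC+3).
Leo in UTC: 09:55-12:10, 13:40-14:20, 17:30-18:05 (subtract 5h to convert from UTC+5).
Jamal ∩ Rosa: 10:30-11:30.
Jamal ∩ Rosa ∩ Yara: 10:30-11:30.
Jamal ∩ Rosa ∩ Yara ∩ Divya: ∅.
Jamal ∩ Rosa ∩ Yara ∩ Divya ∩ Vera: ∅.
Jamal ∩ Rosa ∩ Yara ∩ Divya ∩ Vera ∩ Leo: ∅.
There is no time when everyone is free.
There is no common window, so the total is 0 minutes.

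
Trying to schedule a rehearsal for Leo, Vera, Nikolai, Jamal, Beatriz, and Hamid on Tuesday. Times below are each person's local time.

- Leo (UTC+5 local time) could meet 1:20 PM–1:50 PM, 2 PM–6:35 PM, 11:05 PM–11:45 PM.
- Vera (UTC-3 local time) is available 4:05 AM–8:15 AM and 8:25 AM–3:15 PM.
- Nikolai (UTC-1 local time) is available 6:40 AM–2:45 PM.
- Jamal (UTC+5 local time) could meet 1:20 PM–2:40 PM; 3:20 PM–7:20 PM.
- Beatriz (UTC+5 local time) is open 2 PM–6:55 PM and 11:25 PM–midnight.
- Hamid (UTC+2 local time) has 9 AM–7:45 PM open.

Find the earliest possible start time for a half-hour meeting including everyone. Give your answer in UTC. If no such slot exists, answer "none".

Leo in UTC: 08:20-08:50, 09:00-13:35, 18:05-18:45 (subtract 5h to convert from UTC+5).
Vera in UTC: 07:05-11:15, 11:25-18:15 (add 3h to convert from UTC-3).
Nikolai in UTC: 07:40-15:45 (add 1h to convert from UTC-1).
Jamal in UTC: 08:20-09:40, 10:20-14:20 (subtract 5h to convert from UTC+5).
Beatriz in UTC: 09:00-13:55, 18:25-19:00 (subtract 5h to convert from UTC+5).
Hamid in UTC: 07:00-17:45 (subtract 2h to convert from UTC+2).
Leo ∩ Vera: 08:20-08:50, 09:00-11:15, 11:25-13:35, 18:05-18:15.
Leo ∩ Vera ∩ Nikolai: 08:20-08:50, 09:00-11:15, 11:25-13:35.
Leo ∩ Vera ∩ Nikolai ∩ Jamal: 08:20-08:50, 09:00-09:40, 10:20-11:15, 11:25-13:35.
Leo ∩ Vera ∩ Nikolai ∩ Jamal ∩ Beatriz: 09:00-09:40, 10:20-11:15, 11:25-13:35.
Leo ∩ Vera ∩ Nikolai ∩ Jamal ∩ Beatriz ∩ Hamid: 09:00-09:40, 10:20-11:15, 11:25-13:35.
Those are the intersection windows.
The first common window of at least 30 minutes is 09:00-09:40, so the earliest start is 09:00.

09:00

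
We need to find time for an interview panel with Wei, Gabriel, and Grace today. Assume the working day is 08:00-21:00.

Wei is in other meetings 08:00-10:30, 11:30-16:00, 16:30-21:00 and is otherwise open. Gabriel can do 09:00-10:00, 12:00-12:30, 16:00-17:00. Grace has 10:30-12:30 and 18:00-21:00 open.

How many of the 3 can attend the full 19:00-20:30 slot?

1

Wei free: 10:30-11:30, 16:00-16:30 (invert busy blocks within the working day).
Gabriel free: 09:00-10:00, 12:00-12:30, 16:00-17:00.
Grace free: 10:30-12:30, 18:00-21:00.
Grace can make the full 19:00-20:30 slot — that's 1.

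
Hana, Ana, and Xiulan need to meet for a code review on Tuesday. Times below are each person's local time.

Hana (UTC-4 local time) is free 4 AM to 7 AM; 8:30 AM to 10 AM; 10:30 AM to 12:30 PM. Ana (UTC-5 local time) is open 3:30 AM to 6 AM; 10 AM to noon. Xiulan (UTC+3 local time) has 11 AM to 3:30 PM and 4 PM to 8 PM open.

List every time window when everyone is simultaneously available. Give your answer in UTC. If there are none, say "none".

Hana in UTC: 08:00-11:00, 12:30-14:00, 14:30-16:30 (add 4h to convert from UTC-4).
Ana in UTC: 08:30-11:00, 15:00-17:00 (add 5h to convert from UTC-5).
Xiulan in UTC: 08:00-12:30, 13:00-17:00 (subtract 3h to convert from UTC+3).
Hana ∩ Ana: 08:30-11:00, 15:00-16:30.
Hana ∩ Ana ∩ Xiulan: 08:30-11:00, 15:00-16:30.

08:30-11:00, 15:00-16:30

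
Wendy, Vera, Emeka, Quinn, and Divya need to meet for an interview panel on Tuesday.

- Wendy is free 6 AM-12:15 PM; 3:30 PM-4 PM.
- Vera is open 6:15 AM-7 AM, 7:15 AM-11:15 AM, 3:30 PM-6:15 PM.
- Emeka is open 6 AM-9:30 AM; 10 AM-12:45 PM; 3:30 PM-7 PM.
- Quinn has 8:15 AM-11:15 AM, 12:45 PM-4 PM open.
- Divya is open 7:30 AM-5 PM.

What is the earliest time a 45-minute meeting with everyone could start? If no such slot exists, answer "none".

08:15

Wendy ∩ Vera: 06:15-07:00, 07:15-11:15, 15:30-16:00.
Wendy ∩ Vera ∩ Emeka: 06:15-07:00, 07:15-09:30, 10:00-11:15, 15:30-16:00.
Wendy ∩ Vera ∩ Emeka ∩ Quinn: 08:15-09:30, 10:00-11:15, 15:30-16:00.
Wendy ∩ Vera ∩ Emeka ∩ Quinn ∩ Divya: 08:15-09:30, 10:00-11:15, 15:30-16:00.
So the common availability across everyone is 08:15-09:30, 10:00-11:15, 15:30-16:00.
The first common window of at least 45 minutes is 08:15-09:30, so the earliest start is 08:15.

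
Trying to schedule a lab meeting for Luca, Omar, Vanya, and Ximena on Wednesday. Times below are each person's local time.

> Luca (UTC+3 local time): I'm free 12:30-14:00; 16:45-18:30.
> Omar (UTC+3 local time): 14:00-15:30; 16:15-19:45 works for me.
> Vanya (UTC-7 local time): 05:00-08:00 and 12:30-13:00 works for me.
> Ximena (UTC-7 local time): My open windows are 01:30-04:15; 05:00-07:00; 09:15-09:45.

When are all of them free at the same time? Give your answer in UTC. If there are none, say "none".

13:45-14:00

Luca in UTC: 09:30-11:00, 13:45-15:30 (subtract 3h to convert from UTC+3).
Omar in UTC: 11:00-12:30, 13:15-16:45 (subtract 3h to convert from UTC+3).
Vanya in UTC: 12:00-15:00, 19:30-20:00 (add 7h to convert from UTC-7).
Ximena in UTC: 08:30-11:15, 12:00-14:00, 16:15-16:45 (add 7h to convert from UTC-7).
Luca ∩ Omar: 13:45-15:30.
Luca ∩ Omar ∩ Vanya: 13:45-15:00.
Luca ∩ Omar ∩ Vanya ∩ Ximena: 13:45-14:00.
Those are the intersection windows.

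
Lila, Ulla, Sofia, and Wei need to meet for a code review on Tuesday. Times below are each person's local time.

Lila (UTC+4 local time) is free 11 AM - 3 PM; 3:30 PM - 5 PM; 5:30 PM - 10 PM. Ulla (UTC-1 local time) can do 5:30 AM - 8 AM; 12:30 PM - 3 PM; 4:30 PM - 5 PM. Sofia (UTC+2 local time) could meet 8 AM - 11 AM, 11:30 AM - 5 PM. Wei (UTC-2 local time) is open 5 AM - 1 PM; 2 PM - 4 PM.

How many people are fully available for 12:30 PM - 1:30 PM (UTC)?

Lila in UTC: 07:00-11:00, 11:30-13:00, 13:30-18:00 (subtract 4h to convert from UTC+4).
Ulla in UTC: 06:30-09:00, 13:30-16:00, 17:30-18:00 (add 1h to convert from UTC-1).
Sofia in UTC: 06:00-09:00, 09:30-15:00 (subtract 2h to convert from UTC+2).
Wei in UTC: 07:00-15:00, 16:00-18:00 (add 2h to convert from UTC-2).
Sofia and Wei can make the full 12:30-13:30 slot — that's 2.

2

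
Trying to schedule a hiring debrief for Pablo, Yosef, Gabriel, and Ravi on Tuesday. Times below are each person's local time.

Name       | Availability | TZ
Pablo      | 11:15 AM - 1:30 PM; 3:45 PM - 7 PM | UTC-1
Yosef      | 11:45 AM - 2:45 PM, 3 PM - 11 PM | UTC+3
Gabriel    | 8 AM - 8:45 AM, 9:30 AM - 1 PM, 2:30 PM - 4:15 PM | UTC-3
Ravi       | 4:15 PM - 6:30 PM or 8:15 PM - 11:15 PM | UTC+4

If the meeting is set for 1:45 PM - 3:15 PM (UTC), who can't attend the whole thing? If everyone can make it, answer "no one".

Pablo in UTC: 12:15-14:30, 16:45-20:00 (add 1h to convert from UTC-1).
Yosef in UTC: 08:45-11:45, 12:00-20:00 (subtract 3h to convert from UTC+3).
Gabriel in UTC: 11:00-11:45, 12:30-16:00, 17:30-19:15 (add 3h to convert from UTC-3).
Ravi in UTC: 12:15-14:30, 16:15-19:15 (subtract 4h to convert from UTC+4).
Pablo: not fully free for 13:45-15:15. Yosef: free for 13:45-15:15. Gabriel: free for 13:45-15:15. Ravi: not fully free for 13:45-15:15.

Pablo, Ravi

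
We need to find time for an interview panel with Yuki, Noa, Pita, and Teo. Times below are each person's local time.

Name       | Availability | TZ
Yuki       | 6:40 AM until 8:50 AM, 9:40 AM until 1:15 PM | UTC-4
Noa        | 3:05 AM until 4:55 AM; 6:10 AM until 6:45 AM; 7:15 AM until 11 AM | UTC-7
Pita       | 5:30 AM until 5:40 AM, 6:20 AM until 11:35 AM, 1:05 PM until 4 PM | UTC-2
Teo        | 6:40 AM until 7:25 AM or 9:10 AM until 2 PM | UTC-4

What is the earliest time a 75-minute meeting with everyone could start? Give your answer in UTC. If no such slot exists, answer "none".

15:05

Yuki in UTC: 10:40-12:50, 13:40-17:15 (add 4h to convert from UTC-4).
Noa in UTC: 10:05-11:55, 13:10-13:45, 14:15-18:00 (add 7h to convert from UTC-7).
Pita in UTC: 07:30-07:40, 08:20-13:35, 15:05-18:00 (add 2h to convert from UTC-2).
Teo in UTC: 10:40-11:25, 13:10-18:00 (add 4h to convert from UTC-4).
Yuki ∩ Noa: 10:40-11:55, 13:40-13:45, 14:15-17:15.
Yuki ∩ Noa ∩ Pita: 10:40-11:55, 15:05-17:15.
Yuki ∩ Noa ∩ Pita ∩ Teo: 10:40-11:25, 15:05-17:15.
So the common availability across everyone is 10:40-11:25, 15:05-17:15.
The first common window of at least 75 minutes is 15:05-17:15, so the earliest start is 15:05.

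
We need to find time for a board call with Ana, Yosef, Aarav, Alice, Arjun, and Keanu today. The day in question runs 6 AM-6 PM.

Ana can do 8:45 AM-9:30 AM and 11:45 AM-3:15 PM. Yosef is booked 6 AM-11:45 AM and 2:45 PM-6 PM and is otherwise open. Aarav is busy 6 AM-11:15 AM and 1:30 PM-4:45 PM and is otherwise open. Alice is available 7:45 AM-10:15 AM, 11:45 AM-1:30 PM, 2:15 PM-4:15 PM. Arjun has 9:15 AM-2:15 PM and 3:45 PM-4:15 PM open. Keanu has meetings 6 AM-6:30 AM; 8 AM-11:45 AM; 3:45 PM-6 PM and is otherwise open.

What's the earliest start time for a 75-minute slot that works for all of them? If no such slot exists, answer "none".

11:45

Ana free: 08:45-09:30, 11:45-15:15.
Yosef free: 11:45-14:45 (invert busy blocks within the working day).
Aarav free: 11:15-13:30, 16:45-18:00 (invert busy blocks within the working day).
Alice free: 07:45-10:15, 11:45-13:30, 14:15-16:15.
Arjun free: 09:15-14:15, 15:45-16:15.
Keanu free: 06:30-08:00, 11:45-15:45 (invert busy blocks within the working day).
Ana ∩ Yosef: 11:45-14:45.
Ana ∩ Yosef ∩ Aarav: 11:45-13:30.
Ana ∩ Yosef ∩ Aarav ∩ Alice: 11:45-13:30.
Ana ∩ Yosef ∩ Aarav ∩ Alice ∩ Arjun: 11:45-13:30.
Ana ∩ Yosef ∩ Aarav ∩ Alice ∩ Arjun ∩ Keanu: 11:45-13:30.
Those are the intersection windows.
The first common window of at least 75 minutes is 11:45-13:30, so the earliest start is 11:45.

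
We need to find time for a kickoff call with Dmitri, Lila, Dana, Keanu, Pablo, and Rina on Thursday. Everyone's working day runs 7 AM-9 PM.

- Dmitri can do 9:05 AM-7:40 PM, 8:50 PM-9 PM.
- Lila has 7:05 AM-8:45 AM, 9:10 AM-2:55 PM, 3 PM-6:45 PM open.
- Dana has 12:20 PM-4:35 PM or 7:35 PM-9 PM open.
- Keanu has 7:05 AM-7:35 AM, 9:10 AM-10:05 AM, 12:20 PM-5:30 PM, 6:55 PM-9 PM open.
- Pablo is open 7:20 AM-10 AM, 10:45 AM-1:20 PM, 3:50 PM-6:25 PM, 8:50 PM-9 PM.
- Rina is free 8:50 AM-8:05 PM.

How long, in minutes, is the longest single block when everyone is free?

Dmitri ∩ Lila: 09:10-14:55, 15:00-18:45.
Dmitri ∩ Lila ∩ Dana: 12:20-14:55, 15:00-16:35.
Dmitri ∩ Lila ∩ Dana ∩ Keanu: 12:20-14:55, 15:00-16:35.
Dmitri ∩ Lila ∩ Dana ∩ Keanu ∩ Pablo: 12:20-13:20, 15:50-16:35.
Dmitri ∩ Lila ∩ Dana ∩ Keanu ∩ Pablo ∩ Rina: 12:20-13:20, 15:50-16:35.
The longest is 12:20-13:20 at 60 minutes.

60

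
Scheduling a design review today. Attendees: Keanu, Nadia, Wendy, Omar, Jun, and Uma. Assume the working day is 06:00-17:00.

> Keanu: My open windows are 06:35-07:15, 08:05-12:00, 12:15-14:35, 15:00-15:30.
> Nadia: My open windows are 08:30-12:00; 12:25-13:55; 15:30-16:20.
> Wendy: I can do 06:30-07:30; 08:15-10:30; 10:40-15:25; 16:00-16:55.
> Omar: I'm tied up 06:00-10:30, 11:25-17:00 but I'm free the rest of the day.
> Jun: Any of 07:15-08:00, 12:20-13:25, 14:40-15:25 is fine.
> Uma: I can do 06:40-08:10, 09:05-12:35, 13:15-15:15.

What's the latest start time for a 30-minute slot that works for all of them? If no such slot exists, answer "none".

none

Keanu free: 06:35-07:15, 08:05-12:00, 12:15-14:35, 15:00-15:30.
Nadia free: 08:30-12:00, 12:25-13:55, 15:30-16:20.
Wendy free: 06:30-07:30, 08:15-10:30, 10:40-15:25, 16:00-16:55.
Omar free: 10:30-11:25 (invert busy blocks within the working day).
Jun free: 07:15-08:00, 12:20-13:25, 14:40-15:25.
Uma free: 06:40-08:10, 09:05-12:35, 13:15-15:15.
Keanu ∩ Nadia: 08:30-12:00, 12:25-13:55.
Keanu ∩ Nadia ∩ Wendy: 08:30-10:30, 10:40-12:00, 12:25-13:55.
Keanu ∩ Nadia ∩ Wendy ∩ Omar: 10:40-11:25.
Keanu ∩ Nadia ∩ Wendy ∩ Omar ∩ Jun: ∅.
Keanu ∩ Nadia ∩ Wendy ∩ Omar ∩ Jun ∩ Uma: ∅.
There is no time when everyone is free.
No common window is at least 30 minutes long.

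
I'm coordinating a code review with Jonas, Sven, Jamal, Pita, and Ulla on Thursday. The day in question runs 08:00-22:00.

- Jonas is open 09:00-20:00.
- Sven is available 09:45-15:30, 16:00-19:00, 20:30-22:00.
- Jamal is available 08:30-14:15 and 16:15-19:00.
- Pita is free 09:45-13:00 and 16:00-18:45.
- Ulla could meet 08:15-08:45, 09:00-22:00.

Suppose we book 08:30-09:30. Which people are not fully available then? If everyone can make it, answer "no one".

Jonas: not fully free for 08:30-09:30. Sven: not fully free for 08:30-09:30. Jamal: free for 08:30-09:30. Pita: not fully free for 08:30-09:30. Ulla: not fully free for 08:30-09:30.

Jonas, Pita, Sven, Ulla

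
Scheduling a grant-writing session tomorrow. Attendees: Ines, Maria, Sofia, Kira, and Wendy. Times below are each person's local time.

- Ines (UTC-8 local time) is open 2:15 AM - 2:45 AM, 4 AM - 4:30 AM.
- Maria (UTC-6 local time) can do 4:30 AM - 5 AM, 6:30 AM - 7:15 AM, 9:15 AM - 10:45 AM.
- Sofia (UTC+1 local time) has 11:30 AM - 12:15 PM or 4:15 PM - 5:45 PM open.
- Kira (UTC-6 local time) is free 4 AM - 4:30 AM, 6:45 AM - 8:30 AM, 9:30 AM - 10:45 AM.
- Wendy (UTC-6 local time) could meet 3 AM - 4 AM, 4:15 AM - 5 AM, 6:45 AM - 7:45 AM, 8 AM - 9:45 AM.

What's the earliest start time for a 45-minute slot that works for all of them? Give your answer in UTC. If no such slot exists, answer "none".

none

Ines in UTC: 10:15-10:45, 12:00-12:30 (add 8h to convert from UTC-8).
Maria in UTC: 10:30-11:00, 12:30-13:15, 15:15-16:45 (add 6h to convert from UTC-6).
Sofia in UTC: 10:30-11:15, 15:15-16:45 (subtract 1h to convert from UTC+1).
Kira in UTC: 10:00-10:30, 12:45-14:30, 15:30-16:45 (add 6h to convert from UTC-6).
Wendy in UTC: 09:00-10:00, 10:15-11:00, 12:45-13:45, 14:00-15:45 (add 6h to convert from UTC-6).
Ines ∩ Maria: 10:30-10:45.
Ines ∩ Maria ∩ Sofia: 10:30-10:45.
Ines ∩ Maria ∩ Sofia ∩ Kira: ∅.
Ines ∩ Maria ∩ Sofia ∩ Kira ∩ Wendy: ∅.
There is no time when everyone is free.
No common window is at least 45 minutes long.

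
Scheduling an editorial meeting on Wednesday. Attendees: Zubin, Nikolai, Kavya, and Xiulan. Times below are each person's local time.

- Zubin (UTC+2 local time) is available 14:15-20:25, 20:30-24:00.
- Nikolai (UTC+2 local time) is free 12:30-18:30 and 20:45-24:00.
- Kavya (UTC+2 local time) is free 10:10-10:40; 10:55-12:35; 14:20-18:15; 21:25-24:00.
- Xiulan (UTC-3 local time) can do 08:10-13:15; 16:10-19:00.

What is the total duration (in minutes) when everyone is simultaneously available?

Zubin in UTC: 12:15-18:25, 18:30-22:00 (subtract 2h to convert from UTC+2).
Nikolai in UTC: 10:30-16:30, 18:45-22:00 (subtract 2h to convert from UTC+2).
Kavya in UTC: 08:10-08:40, 08:55-10:35, 12:20-16:15, 19:25-22:00 (subtract 2h to convert from UTC+2).
Xiulan in UTC: 11:10-16:15, 19:10-22:00 (add 3h to convert from UTC-3).
Zubin ∩ Nikolai: 12:15-16:30, 18:45-22:00.
Zubin ∩ Nikolai ∩ Kavya: 12:20-16:15, 19:25-22:00.
Zubin ∩ Nikolai ∩ Kavya ∩ Xiulan: 12:20-16:15, 19:25-22:00.
Summing the common windows: 235 + 155 = 390 minutes.

390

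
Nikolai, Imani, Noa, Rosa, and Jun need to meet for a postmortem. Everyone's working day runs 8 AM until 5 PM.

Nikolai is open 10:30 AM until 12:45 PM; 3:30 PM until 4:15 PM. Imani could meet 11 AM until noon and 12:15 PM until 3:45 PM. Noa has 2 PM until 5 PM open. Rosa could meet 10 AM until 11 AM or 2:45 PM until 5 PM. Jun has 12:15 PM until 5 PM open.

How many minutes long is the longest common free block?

15

Nikolai ∩ Imani: 11:00-12:00, 12:15-12:45, 15:30-15:45.
Nikolai ∩ Imani ∩ Noa: 15:30-15:45.
Nikolai ∩ Imani ∩ Noa ∩ Rosa: 15:30-15:45.
Nikolai ∩ Imani ∩ Noa ∩ Rosa ∩ Jun: 15:30-15:45.
So the common availability across everyone is 15:30-15:45.
The longest is 15:30-15:45 at 15 minutes.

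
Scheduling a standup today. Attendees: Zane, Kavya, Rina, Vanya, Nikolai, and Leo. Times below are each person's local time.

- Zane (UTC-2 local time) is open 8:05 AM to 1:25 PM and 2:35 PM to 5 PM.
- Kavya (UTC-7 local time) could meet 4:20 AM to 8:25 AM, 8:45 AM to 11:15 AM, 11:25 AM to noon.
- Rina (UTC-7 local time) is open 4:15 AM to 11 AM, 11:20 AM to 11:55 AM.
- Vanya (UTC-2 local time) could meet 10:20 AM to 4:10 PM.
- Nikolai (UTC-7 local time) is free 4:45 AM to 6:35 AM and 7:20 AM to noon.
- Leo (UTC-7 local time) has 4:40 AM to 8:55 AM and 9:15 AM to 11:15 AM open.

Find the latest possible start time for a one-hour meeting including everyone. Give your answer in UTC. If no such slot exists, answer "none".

17:00

Zane in UTC: 10:05-15:25, 16:35-19:00 (add 2h to convert from UTC-2).
Kavya in UTC: 11:20-15:25, 15:45-18:15, 18:25-19:00 (add 7h to convert from UTC-7).
Rina in UTC: 11:15-18:00, 18:20-18:55 (add 7h to convert from UTC-7).
Vanya in UTC: 12:20-18:10 (add 2h to convert from UTC-2).
Nikolai in UTC: 11:45-13:35, 14:20-19:00 (add 7h to convert from UTC-7).
Leo in UTC: 11:40-15:55, 16:15-18:15 (add 7h to convert from UTC-7).
Zane ∩ Kavya: 11:20-15:25, 16:35-18:15, 18:25-19:00.
Zane ∩ Kavya ∩ Rina: 11:20-15:25, 16:35-18:00, 18:25-18:55.
Zane ∩ Kavya ∩ Rina ∩ Vanya: 12:20-15:25, 16:35-18:00.
Zane ∩ Kavya ∩ Rina ∩ Vanya ∩ Nikolai: 12:20-13:35, 14:20-15:25, 16:35-18:00.
Zane ∩ Kavya ∩ Rina ∩ Vanya ∩ Nikolai ∩ Leo: 12:20-13:35, 14:20-15:25, 16:35-18:00.
Those are the intersection windows.
The last common window of at least 60 minutes is 16:35-18:00; a 60-minute meeting can start as late as 17:00 and still end by 18:00.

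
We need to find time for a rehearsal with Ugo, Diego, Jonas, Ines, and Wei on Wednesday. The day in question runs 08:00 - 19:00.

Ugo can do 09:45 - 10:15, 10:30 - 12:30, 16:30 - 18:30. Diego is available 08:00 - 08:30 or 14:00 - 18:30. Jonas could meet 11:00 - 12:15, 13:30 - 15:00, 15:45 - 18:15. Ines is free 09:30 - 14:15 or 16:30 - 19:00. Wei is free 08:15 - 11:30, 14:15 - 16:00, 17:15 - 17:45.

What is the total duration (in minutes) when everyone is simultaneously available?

30

Ugo ∩ Diego: 16:30-18:30.
Ugo ∩ Diego ∩ Jonas: 16:30-18:15.
Ugo ∩ Diego ∩ Jonas ∩ Ines: 16:30-18:15.
Ugo ∩ Diego ∩ Jonas ∩ Ines ∩ Wei: 17:15-17:45.
Those are the intersection windows.
That's a single block of 30 minutes.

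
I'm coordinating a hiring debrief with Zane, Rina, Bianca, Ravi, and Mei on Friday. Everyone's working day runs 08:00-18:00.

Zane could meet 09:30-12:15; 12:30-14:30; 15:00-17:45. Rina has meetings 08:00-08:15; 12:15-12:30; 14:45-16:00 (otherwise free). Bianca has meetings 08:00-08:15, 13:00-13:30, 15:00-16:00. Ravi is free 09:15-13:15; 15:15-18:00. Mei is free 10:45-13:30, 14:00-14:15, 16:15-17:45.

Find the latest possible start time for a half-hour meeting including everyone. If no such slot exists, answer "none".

17:15

Zane free: 09:30-12:15, 12:30-14:30, 15:00-17:45.
Rina free: 08:15-12:15, 12:30-14:45, 16:00-18:00 (invert busy blocks within the working day).
Bianca free: 08:15-13:00, 13:30-15:00, 16:00-18:00 (invert busy blocks within the working day).
Ravi free: 09:15-13:15, 15:15-18:00.
Mei free: 10:45-13:30, 14:00-14:15, 16:15-17:45.
Zane ∩ Rina: 09:30-12:15, 12:30-14:30, 16:00-17:45.
Zane ∩ Rina ∩ Bianca: 09:30-12:15, 12:30-13:00, 13:30-14:30, 16:00-17:45.
Zane ∩ Rina ∩ Bianca ∩ Ravi: 09:30-12:15, 12:30-13:00, 16:00-17:45.
Zane ∩ Rina ∩ Bianca ∩ Ravi ∩ Mei: 10:45-12:15, 12:30-13:00, 16:15-17:45.
The last common window of at least 30 minutes is 16:15-17:45; a 30-minute meeting can start as late as 17:15 and still end by 17:45.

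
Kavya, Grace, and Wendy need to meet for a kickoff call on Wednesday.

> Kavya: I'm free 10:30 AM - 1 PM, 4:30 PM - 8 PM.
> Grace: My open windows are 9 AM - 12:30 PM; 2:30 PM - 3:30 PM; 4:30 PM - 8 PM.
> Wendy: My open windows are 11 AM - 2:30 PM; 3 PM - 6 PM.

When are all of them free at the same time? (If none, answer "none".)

11:00-12:30, 16:30-18:00

Kavya ∩ Grace: 10:30-12:30, 16:30-20:00.
Kavya ∩ Grace ∩ Wendy: 11:00-12:30, 16:30-18:00.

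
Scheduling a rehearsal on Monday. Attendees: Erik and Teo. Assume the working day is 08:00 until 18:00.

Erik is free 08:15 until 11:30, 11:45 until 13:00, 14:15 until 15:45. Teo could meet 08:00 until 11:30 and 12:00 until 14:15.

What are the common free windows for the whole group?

08:15-11:30, 12:00-13:00

Erik ∩ Teo: 08:15-11:30, 12:00-13:00.
Those are the intersection windows.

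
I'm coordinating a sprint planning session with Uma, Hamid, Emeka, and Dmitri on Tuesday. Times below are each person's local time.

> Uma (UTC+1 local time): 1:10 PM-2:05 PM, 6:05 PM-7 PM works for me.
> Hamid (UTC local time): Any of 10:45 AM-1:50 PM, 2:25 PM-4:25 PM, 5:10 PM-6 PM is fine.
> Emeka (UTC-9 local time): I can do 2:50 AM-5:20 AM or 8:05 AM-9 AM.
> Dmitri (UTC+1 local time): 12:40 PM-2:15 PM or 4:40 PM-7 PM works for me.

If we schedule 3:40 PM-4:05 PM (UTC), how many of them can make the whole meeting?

2

Uma in UTC: 12:10-13:05, 17:05-18:00 (subtract 1h to convert from UTC+1).
Hamid in UTC: 10:45-13:50, 14:25-16:25, 17:10-18:00.
Emeka in UTC: 11:50-14:20, 17:05-18:00 (add 9h to convert from UTC-9).
Dmitri in UTC: 11:40-13:15, 15:40-18:00 (subtract 1h to convert from UTC+1).
Hamid and Dmitri can make the full 15:40-16:05 slot — that's 2.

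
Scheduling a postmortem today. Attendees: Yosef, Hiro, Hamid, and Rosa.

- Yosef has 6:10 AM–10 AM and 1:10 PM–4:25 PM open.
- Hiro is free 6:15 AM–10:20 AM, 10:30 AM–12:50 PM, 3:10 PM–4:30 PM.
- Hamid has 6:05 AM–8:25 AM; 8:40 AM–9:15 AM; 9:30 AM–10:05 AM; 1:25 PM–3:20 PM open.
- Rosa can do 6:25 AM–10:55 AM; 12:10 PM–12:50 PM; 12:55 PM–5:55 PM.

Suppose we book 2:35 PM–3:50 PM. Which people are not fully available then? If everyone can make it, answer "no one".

Yosef: free for 14:35-15:50. Hiro: not fully free for 14:35-15:50. Hamid: not fully free for 14:35-15:50. Rosa: free for 14:35-15:50.

Hamid, Hiro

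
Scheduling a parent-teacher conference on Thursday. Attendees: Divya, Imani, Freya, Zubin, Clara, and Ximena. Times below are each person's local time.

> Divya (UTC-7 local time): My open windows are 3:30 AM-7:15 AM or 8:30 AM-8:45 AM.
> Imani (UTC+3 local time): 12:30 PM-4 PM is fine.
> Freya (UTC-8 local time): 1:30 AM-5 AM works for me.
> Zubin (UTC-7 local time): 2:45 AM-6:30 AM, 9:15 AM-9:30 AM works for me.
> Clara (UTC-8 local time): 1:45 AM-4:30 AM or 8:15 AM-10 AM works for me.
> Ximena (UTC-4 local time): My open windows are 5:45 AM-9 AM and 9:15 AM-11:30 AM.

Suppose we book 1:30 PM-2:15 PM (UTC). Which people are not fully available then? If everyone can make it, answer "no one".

Clara, Freya, Imani, Zubin

Divya in UTC: 10:30-14:15, 15:30-15:45 (add 7h to convert from UTC-7).
Imani in UTC: 09:30-13:00 (subtract 3h to convert from UTC+3).
Freya in UTC: 09:30-13:00 (add 8h to convert from UTC-8).
Zubin in UTC: 09:45-13:30, 16:15-16:30 (add 7h to convert from UTC-7).
Clara in UTC: 09:45-12:30, 16:15-18:00 (add 8h to convert from UTC-8).
Ximena in UTC: 09:45-13:00, 13:15-15:30 (add 4h to convert from UTC-4).
Divya: free for 13:30-14:15. Imani: not fully free for 13:30-14:15. Freya: not fully free for 13:30-14:15. Zubin: not fully free for 13:30-14:15. Clara: not fully free for 13:30-14:15. Ximena: free for 13:30-14:15.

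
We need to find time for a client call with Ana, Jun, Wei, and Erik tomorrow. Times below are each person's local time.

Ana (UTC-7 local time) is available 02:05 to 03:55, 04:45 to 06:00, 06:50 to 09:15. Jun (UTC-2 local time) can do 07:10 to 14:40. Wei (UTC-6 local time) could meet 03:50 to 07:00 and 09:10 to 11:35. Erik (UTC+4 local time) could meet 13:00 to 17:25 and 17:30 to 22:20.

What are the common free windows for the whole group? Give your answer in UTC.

09:50-10:55, 11:45-13:00, 15:10-16:15

Ana in UTC: 09:05-10:55, 11:45-13:00, 13:50-16:15 (add 7h to convert from UTC-7).
Jun in UTC: 09:10-16:40 (add 2h to convert from UTC-2).
Wei in UTC: 09:50-13:00, 15:10-17:35 (add 6h to convert from UTC-6).
Erik in UTC: 09:00-13:25, 13:30-18:20 (subtract 4h to convert from UTC+4).
Ana ∩ Jun: 09:10-10:55, 11:45-13:00, 13:50-16:15.
Ana ∩ Jun ∩ Wei: 09:50-10:55, 11:45-13:00, 15:10-16:15.
Ana ∩ Jun ∩ Wei ∩ Erik: 09:50-10:55, 11:45-13:00, 15:10-16:15.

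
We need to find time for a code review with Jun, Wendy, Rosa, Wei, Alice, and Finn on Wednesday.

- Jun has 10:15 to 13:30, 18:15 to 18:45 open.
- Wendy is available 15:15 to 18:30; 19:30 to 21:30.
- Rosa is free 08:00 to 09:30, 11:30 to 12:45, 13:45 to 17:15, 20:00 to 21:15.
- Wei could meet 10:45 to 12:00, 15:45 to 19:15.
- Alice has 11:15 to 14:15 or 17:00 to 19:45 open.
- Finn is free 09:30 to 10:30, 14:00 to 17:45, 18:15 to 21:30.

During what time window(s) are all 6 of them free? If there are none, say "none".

Jun ∩ Wendy: 18:15-18:30.
Jun ∩ Wendy ∩ Rosa: ∅.
Jun ∩ Wendy ∩ Rosa ∩ Wei: ∅.
Jun ∩ Wendy ∩ Rosa ∩ Wei ∩ Alice: ∅.
Jun ∩ Wendy ∩ Rosa ∩ Wei ∩ Alice ∩ Finn: ∅.
There is no time when everyone is free.

none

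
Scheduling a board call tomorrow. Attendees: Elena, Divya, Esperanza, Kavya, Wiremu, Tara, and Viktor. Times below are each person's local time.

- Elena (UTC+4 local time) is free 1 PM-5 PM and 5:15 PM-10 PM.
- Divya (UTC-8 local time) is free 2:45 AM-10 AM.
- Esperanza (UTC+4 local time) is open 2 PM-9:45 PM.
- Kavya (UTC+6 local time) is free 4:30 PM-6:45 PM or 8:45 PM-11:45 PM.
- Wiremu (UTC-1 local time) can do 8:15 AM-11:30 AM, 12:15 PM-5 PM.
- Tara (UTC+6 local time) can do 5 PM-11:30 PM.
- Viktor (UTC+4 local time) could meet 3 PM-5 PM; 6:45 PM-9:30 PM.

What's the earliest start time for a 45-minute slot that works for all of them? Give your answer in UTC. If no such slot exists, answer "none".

11:00

Elena in UTC: 09:00-13:00, 13:15-18:00 (subtract 4h to convert from UTC+4).
Divya in UTC: 10:45-18:00 (add 8h to convert from UTC-8).
Esperanza in UTC: 10:00-17:45 (subtract 4h to convert from UTC+4).
Kavya in UTC: 10:30-12:45, 14:45-17:45 (subtract 6h to convert from UTC+6).
Wiremu in UTC: 09:15-12:30, 13:15-18:00 (add 1h to convert from UTC-1).
Tara in UTC: 11:00-17:30 (subtract 6h to convert from UTC+6).
Viktor in UTC: 11:00-13:00, 14:45-17:30 (subtract 4h to convert from UTC+4).
Elena ∩ Divya: 10:45-13:00, 13:15-18:00.
Elena ∩ Divya ∩ Esperanza: 10:45-13:00, 13:15-17:45.
Elena ∩ Divya ∩ Esperanza ∩ Kavya: 10:45-12:45, 14:45-17:45.
Elena ∩ Divya ∩ Esperanza ∩ Kavya ∩ Wiremu: 10:45-12:30, 14:45-17:45.
Elena ∩ Divya ∩ Esperanza ∩ Kavya ∩ Wiremu ∩ Tara: 11:00-12:30, 14:45-17:30.
Elena ∩ Divya ∩ Esperanza ∩ Kavya ∩ Wiremu ∩ Tara ∩ Viktor: 11:00-12:30, 14:45-17:30.
The first common window of at least 45 minutes is 11:00-12:30, so the earliest start is 11:00.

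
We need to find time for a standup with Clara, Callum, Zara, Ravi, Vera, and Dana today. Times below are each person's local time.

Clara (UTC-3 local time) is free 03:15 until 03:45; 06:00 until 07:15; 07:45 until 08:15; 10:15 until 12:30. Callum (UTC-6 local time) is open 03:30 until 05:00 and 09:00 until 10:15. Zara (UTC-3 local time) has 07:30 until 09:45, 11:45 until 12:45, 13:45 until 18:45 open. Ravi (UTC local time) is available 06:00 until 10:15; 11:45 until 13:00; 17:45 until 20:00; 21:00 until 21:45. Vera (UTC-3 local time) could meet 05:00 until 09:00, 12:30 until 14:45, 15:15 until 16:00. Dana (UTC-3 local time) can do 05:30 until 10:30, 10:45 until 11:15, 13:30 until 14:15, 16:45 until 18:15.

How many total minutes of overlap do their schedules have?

Clara in UTC: 06:15-06:45, 09:00-10:15, 10:45-11:15, 13:15-15:30 (add 3h to convert from UTC-3).
Callum in UTC: 09:30-11:00, 15:00-16:15 (add 6h to convert from UTC-6).
Zara in UTC: 10:30-12:45, 14:45-15:45, 16:45-21:45 (add 3h to convert from UTC-3).
Ravi in UTC: 06:00-10:15, 11:45-13:00, 17:45-20:00, 21:00-21:45.
Vera in UTC: 08:00-12:00, 15:30-17:45, 18:15-19:00 (add 3h to convert from UTC-3).
Dana in UTC: 08:30-13:30, 13:45-14:15, 16:30-17:15, 19:45-21:15 (add 3h to convert from UTC-3).
Clara ∩ Callum: 09:30-10:15, 10:45-11:00, 15:00-15:30.
Clara ∩ Callum ∩ Zara: 10:45-11:00, 15:00-15:30.
Clara ∩ Callum ∩ Zara ∩ Ravi: ∅.
Clara ∩ Callum ∩ Zara ∩ Ravi ∩ Vera: ∅.
Clara ∩ Callum ∩ Zara ∩ Ravi ∩ Vera ∩ Dana: ∅.
There is no time when everyone is free.
There is no common window, so the total is 0 minutes.

0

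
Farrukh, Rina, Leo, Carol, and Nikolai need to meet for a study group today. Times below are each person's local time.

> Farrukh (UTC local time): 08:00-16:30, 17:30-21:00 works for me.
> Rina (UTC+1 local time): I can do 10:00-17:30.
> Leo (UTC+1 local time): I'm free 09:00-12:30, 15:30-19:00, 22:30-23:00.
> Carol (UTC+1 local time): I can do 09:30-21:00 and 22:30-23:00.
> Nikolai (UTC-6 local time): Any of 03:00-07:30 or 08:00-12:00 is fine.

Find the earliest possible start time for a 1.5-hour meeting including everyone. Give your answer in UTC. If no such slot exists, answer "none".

Farrukh in UTC: 08:00-16:30, 17:30-21:00.
Rina in UTC: 09:00-16:30 (subtract 1h to convert from UTC+1).
Leo in UTC: 08:00-11:30, 14:30-18:00, 21:30-22:00 (subtract 1h to convert from UTC+1).
Carol in UTC: 08:30-20:00, 21:30-22:00 (subtract 1h to convert from UTC+1).
Nikolai in UTC: 09:00-13:30, 14:00-18:00 (add 6h to convert from UTC-6).
Farrukh ∩ Rina: 09:00-16:30.
Farrukh ∩ Rina ∩ Leo: 09:00-11:30, 14:30-16:30.
Farrukh ∩ Rina ∩ Leo ∩ Carol: 09:00-11:30, 14:30-16:30.
Farrukh ∩ Rina ∩ Leo ∩ Carol ∩ Nikolai: 09:00-11:30, 14:30-16:30.
The first common window of at least 90 minutes is 09:00-11:30, so the earliest start is 09:00.

09:00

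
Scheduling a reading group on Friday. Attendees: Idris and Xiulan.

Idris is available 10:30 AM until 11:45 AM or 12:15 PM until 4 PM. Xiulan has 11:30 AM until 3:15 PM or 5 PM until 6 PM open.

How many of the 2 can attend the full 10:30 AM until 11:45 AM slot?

1

Idris can make the full 10:30-11:45 slot — that's 1.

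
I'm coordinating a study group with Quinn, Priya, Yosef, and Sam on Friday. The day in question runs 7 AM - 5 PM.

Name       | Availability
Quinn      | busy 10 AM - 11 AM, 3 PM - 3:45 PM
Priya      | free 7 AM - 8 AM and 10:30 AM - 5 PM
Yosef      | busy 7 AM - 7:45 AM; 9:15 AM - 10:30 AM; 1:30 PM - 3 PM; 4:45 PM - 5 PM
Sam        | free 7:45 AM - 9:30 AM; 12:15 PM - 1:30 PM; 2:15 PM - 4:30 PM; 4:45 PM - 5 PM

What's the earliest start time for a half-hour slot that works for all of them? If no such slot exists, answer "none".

12:15

Quinn free: 07:00-10:00, 11:00-15:00, 15:45-17:00 (invert busy blocks within the working day).
Priya free: 07:00-08:00, 10:30-17:00.
Yosef free: 07:45-09:15, 10:30-13:30, 15:00-16:45 (invert busy blocks within the working day).
Sam free: 07:45-09:30, 12:15-13:30, 14:15-16:30, 16:45-17:00.
Quinn ∩ Priya: 07:00-08:00, 11:00-15:00, 15:45-17:00.
Quinn ∩ Priya ∩ Yosef: 07:45-08:00, 11:00-13:30, 15:45-16:45.
Quinn ∩ Priya ∩ Yosef ∩ Sam: 07:45-08:00, 12:15-13:30, 15:45-16:30.
So the common availability across everyone is 07:45-08:00, 12:15-13:30, 15:45-16:30.
The first common window of at least 30 minutes is 12:15-13:30, so the earliest start is 12:15.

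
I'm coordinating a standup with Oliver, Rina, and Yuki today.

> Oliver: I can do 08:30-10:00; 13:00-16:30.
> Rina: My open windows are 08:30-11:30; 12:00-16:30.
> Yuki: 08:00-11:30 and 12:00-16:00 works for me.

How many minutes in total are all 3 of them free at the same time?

Oliver ∩ Rina: 08:30-10:00, 13:00-16:30.
Oliver ∩ Rina ∩ Yuki: 08:30-10:00, 13:00-16:00.
Those are the intersection windows.
Summing the common windows: 90 + 180 = 270 minutes.

270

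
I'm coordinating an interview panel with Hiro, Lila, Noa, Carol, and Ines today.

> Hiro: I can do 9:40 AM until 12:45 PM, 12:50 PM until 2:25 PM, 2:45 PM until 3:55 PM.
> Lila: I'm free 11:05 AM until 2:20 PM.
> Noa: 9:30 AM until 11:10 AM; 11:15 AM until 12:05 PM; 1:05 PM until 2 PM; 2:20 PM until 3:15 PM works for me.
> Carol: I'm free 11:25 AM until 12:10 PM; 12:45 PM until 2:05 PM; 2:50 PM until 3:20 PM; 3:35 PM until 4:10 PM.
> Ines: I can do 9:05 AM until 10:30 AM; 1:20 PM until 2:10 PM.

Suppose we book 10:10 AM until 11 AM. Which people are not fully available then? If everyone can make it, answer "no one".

Hiro: free for 10:10-11:00. Lila: not fully free for 10:10-11:00. Noa: free for 10:10-11:00. Carol: not fully free for 10:10-11:00. Ines: not fully free for 10:10-11:00.

Carol, Ines, Lila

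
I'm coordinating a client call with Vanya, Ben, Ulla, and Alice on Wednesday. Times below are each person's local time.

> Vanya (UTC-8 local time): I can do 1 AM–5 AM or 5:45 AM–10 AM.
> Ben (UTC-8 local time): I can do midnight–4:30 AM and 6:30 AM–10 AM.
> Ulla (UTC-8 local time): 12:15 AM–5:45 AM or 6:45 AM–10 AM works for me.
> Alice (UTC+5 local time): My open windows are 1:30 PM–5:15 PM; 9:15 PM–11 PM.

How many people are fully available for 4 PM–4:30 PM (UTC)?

Vanya in UTC: 09:00-13:00, 13:45-18:00 (add 8h to convert from UTC-8).
Ben in UTC: 08:00-12:30, 14:30-18:00 (add 8h to convert from UTC-8).
Ulla in UTC: 08:15-13:45, 14:45-18:00 (add 8h to convert from UTC-8).
Alice in UTC: 08:30-12:15, 16:15-18:00 (subtract 5h to convert from UTC+5).
Vanya, Ben, and Ulla can make the full 16:00-16:30 slot — that's 3.

3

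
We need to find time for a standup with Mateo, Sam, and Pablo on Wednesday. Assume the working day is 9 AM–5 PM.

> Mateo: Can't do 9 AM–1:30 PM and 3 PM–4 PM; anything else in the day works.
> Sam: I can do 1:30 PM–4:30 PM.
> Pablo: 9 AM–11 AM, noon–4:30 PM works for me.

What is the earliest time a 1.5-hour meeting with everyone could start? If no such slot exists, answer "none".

Mateo free: 13:30-15:00, 16:00-17:00 (invert busy blocks within the working day).
Sam free: 13:30-16:30.
Pablo free: 09:00-11:00, 12:00-16:30.
Mateo ∩ Sam: 13:30-15:00, 16:00-16:30.
Mateo ∩ Sam ∩ Pablo: 13:30-15:00, 16:00-16:30.
The first common window of at least 90 minutes is 13:30-15:00, so the earliest start is 13:30.

13:30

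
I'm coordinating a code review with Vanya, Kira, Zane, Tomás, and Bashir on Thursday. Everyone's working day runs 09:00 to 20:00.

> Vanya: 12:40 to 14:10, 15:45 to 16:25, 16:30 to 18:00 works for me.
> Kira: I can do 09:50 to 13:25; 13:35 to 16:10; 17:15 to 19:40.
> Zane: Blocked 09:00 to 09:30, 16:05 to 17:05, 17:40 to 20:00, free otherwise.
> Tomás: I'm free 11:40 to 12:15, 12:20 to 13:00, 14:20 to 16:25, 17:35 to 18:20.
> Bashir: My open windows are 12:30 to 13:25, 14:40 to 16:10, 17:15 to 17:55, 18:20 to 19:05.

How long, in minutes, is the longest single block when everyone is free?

20

Vanya free: 12:40-14:10, 15:45-16:25, 16:30-18:00.
Kira free: 09:50-13:25, 13:35-16:10, 17:15-19:40.
Zane free: 09:30-16:05, 17:05-17:40 (invert busy blocks within the working day).
Tomás free: 11:40-12:15, 12:20-13:00, 14:20-16:25, 17:35-18:20.
Bashir free: 12:30-13:25, 14:40-16:10, 17:15-17:55, 18:20-19:05.
Vanya ∩ Kira: 12:40-13:25, 13:35-14:10, 15:45-16:10, 17:15-18:00.
Vanya ∩ Kira ∩ Zane: 12:40-13:25, 13:35-14:10, 15:45-16:05, 17:15-17:40.
Vanya ∩ Kira ∩ Zane ∩ Tomás: 12:40-13:00, 15:45-16:05, 17:35-17:40.
Vanya ∩ Kira ∩ Zane ∩ Tomás ∩ Bashir: 12:40-13:00, 15:45-16:05, 17:35-17:40.
The longest is 12:40-13:00 at 20 minutes.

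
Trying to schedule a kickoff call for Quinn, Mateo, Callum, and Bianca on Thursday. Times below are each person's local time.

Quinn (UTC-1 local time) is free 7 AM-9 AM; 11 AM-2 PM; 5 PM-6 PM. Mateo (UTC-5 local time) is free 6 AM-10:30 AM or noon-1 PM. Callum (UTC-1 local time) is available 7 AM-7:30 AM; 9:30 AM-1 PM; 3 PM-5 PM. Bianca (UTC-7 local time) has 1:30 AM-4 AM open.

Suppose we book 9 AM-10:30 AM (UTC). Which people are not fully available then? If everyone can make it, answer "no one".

Callum, Mateo, Quinn

Quinn in UTC: 08:00-10:00, 12:00-15:00, 18:00-19:00 (add 1h to convert from UTC-1).
Mateo in UTC: 11:00-15:30, 17:00-18:00 (add 5h to convert from UTC-5).
Callum in UTC: 08:00-08:30, 10:30-14:00, 16:00-18:00 (add 1h to convert from UTC-1).
Bianca in UTC: 08:30-11:00 (add 7h to convert from UTC-7).
Quinn: not fully free for 09:00-10:30. Mateo: not fully free for 09:00-10:30. Callum: not fully free for 09:00-10:30. Bianca: free for 09:00-10:30.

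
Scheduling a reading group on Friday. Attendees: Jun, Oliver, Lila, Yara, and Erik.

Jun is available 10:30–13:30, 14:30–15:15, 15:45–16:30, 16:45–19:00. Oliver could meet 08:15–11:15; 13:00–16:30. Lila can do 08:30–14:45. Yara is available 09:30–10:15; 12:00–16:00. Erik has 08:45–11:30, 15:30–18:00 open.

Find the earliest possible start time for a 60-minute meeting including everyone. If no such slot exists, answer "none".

Jun ∩ Oliver: 10:30-11:15, 13:00-13:30, 14:30-15:15, 15:45-16:30.
Jun ∩ Oliver ∩ Lila: 10:30-11:15, 13:00-13:30, 14:30-14:45.
Jun ∩ Oliver ∩ Lila ∩ Yara: 13:00-13:30, 14:30-14:45.
Jun ∩ Oliver ∩ Lila ∩ Yara ∩ Erik: ∅.
There is no time when everyone is free.
No common window is at least 60 minutes long.

none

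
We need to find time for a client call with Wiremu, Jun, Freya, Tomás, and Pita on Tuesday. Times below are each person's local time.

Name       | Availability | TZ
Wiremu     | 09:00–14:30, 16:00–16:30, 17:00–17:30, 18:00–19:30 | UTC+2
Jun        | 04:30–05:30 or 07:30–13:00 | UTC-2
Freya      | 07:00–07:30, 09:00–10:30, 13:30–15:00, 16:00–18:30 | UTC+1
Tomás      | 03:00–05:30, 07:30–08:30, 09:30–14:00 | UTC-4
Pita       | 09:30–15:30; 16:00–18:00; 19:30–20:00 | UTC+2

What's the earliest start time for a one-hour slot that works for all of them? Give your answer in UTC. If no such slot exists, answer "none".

none

Wiremu in UTC: 07:00-12:30, 14:00-14:30, 15:00-15:30, 16:00-17:30 (subtract 2h to convert from UTC+2).
Jun in UTC: 06:30-07:30, 09:30-15:00 (add 2h to convert from UTC-2).
Freya in UTC: 06:00-06:30, 08:00-09:30, 12:30-14:00, 15:00-17:30 (subtract 1h to convert from UTC+1).
Tomás in UTC: 07:00-09:30, 11:30-12:30, 13:30-18:00 (add 4h to convert from UTC-4).
Pita in UTC: 07:30-13:30, 14:00-16:00, 17:30-18:00 (subtract 2h to convert from UTC+2).
Wiremu ∩ Jun: 07:00-07:30, 09:30-12:30, 14:00-14:30.
Wiremu ∩ Jun ∩ Freya: ∅.
Wiremu ∩ Jun ∩ Freya ∩ Tomás: ∅.
Wiremu ∩ Jun ∩ Freya ∩ Tomás ∩ Pita: ∅.
There is no time when everyone is free.
No common window is at least 60 minutes long.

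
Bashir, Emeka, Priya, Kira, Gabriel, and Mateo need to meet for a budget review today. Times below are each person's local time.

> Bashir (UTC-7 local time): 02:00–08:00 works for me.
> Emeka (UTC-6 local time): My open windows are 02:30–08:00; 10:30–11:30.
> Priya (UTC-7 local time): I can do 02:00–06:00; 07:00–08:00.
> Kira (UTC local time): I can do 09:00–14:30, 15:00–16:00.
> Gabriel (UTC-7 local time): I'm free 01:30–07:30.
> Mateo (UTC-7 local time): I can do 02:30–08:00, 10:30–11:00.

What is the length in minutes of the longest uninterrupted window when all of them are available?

210

Bashir in UTC: 09:00-15:00 (add 7h to convert from UTC-7).
Emeka in UTC: 08:30-14:00, 16:30-17:30 (add 6h to convert from UTC-6).
Priya in UTC: 09:00-13:00, 14:00-15:00 (add 7h to convert from UTC-7).
Kira in UTC: 09:00-14:30, 15:00-16:00.
Gabriel in UTC: 08:30-14:30 (add 7h to convert from UTC-7).
Mateo in UTC: 09:30-15:00, 17:30-18:00 (add 7h to convert from UTC-7).
Bashir ∩ Emeka: 09:00-14:00.
Bashir ∩ Emeka ∩ Priya: 09:00-13:00.
Bashir ∩ Emeka ∩ Priya ∩ Kira: 09:00-13:00.
Bashir ∩ Emeka ∩ Priya ∩ Kira ∩ Gabriel: 09:00-13:00.
Bashir ∩ Emeka ∩ Priya ∩ Kira ∩ Gabriel ∩ Mateo: 09:30-13:00.
Those are the intersection windows.
The longest is 09:30-13:00 at 210 minutes.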